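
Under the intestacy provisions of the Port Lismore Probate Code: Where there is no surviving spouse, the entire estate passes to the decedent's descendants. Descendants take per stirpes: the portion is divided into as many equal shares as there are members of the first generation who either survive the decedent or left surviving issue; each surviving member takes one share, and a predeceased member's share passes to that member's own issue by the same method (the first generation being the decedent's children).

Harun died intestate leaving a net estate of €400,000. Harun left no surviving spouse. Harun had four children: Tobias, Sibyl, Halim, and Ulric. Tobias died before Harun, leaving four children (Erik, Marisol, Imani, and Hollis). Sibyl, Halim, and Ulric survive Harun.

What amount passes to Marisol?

Marisol receives €25,000.

The entire €400,000 passes to the descendants.
That amount (€400,000) is divided into 4 shares of €100,000: Sibyl, Halim, and Ulric each take €100,000; Tobias's €100,000 share passes to Tobias's issue.
Tobias's share (€100,000) is divided into 4 shares of €25,000: Erik, Marisol, Imani, and Hollis each take €25,000.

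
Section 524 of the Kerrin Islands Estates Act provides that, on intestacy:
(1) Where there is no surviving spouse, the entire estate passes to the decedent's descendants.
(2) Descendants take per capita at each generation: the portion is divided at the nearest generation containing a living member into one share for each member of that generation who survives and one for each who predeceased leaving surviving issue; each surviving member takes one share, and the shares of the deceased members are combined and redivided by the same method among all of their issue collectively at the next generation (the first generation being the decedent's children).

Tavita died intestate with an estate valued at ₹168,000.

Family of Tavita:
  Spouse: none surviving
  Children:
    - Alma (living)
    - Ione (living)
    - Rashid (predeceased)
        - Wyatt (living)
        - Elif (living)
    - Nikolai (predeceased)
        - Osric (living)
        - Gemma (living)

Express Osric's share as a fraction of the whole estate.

Osric receives 1/8 of the estate.

The entire ₹168,000 passes to the descendants.
That amount (₹168,000) is divided at the children's generation into 4 shares of ₹42,000. Alma and Ione each take ₹42,000. The 2 shares of the deceased (Rashid and Nikolai) are combined into a pool of ₹84,000.
That pool (₹84,000) is divided at the grandchildren's generation equally among Wyatt, Elif, Osric, and Gemma: ₹21,000 each.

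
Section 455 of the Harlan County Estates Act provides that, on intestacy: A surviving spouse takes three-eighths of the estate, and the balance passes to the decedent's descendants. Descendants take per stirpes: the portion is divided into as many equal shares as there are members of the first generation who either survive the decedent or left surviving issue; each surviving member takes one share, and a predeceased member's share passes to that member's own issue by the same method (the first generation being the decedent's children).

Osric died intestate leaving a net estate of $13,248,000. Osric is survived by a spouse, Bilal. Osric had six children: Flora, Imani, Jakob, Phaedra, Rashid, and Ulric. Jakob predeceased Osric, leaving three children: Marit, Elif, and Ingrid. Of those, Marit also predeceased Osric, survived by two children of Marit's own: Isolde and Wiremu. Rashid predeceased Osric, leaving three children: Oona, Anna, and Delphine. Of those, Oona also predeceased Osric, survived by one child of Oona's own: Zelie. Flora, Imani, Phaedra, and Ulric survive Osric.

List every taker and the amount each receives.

Bilal takes three-eighths of $13,248,000 = $4,968,000. The remaining $8,280,000 passes to the descendants.
The descendants' portion ($8,280,000) is divided into 6 shares of $1,380,000: Flora, Imani, Phaedra, and Ulric each take $1,380,000; Jakob's $1,380,000 share passes to Jakob's issue; Rashid's $1,380,000 share passes to Rashid's issue.
Jakob's share ($1,380,000) is divided into 3 shares of $460,000: Elif and Ingrid each take $460,000; Marit's $460,000 share passes to Marit's issue.
Marit's share ($460,000) is divided into 2 shares of $230,000: Isolde and Wiremu each take $230,000.
Rashid's share ($1,380,000) is divided into 3 shares of $460,000: Anna and Delphine each take $460,000; Oona's $460,000 share passes to Oona's issue.
Oona's share ($460,000) passes entirely to Zelie.

Bilal: $4,968,000; Flora: $1,380,000; Imani: $1,380,000; Isolde: $230,000; Wiremu: $230,000; Elif: $460,000; Ingrid: $460,000; Phaedra: $1,380,000; Zelie: $460,000; Anna: $460,000; Delphine: $460,000; Ulric: $1,380,000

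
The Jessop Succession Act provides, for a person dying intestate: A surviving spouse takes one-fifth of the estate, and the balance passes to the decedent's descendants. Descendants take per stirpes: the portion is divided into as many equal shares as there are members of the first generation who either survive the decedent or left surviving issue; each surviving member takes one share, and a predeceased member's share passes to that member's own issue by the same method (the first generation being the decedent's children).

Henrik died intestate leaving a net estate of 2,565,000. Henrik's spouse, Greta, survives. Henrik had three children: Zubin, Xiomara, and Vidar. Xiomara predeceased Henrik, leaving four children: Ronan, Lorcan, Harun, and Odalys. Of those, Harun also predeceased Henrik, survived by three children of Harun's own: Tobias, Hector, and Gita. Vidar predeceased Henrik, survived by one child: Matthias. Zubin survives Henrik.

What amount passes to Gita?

Gita receives 57,000.

Greta takes one-fifth of 2,565,000 = 513,000. The remaining 2,052,000 passes to the descendants.
The descendants' portion (2,052,000) is divided into 3 shares of 684,000: Zubin takes 684,000; Xiomara's 684,000 share passes to Xiomara's issue; Vidar's 684,000 share passes to Vidar's issue.
Xiomara's share (684,000) is divided into 4 shares of 171,000: Ronan, Lorcan, and Odalys each take 171,000; Harun's 171,000 share passes to Harun's issue.
Harun's share (171,000) is divided into 3 shares of 57,000: Tobias, Hector, and Gita each take 57,000.
Vidar's share (684,000) passes entirely to Matthias.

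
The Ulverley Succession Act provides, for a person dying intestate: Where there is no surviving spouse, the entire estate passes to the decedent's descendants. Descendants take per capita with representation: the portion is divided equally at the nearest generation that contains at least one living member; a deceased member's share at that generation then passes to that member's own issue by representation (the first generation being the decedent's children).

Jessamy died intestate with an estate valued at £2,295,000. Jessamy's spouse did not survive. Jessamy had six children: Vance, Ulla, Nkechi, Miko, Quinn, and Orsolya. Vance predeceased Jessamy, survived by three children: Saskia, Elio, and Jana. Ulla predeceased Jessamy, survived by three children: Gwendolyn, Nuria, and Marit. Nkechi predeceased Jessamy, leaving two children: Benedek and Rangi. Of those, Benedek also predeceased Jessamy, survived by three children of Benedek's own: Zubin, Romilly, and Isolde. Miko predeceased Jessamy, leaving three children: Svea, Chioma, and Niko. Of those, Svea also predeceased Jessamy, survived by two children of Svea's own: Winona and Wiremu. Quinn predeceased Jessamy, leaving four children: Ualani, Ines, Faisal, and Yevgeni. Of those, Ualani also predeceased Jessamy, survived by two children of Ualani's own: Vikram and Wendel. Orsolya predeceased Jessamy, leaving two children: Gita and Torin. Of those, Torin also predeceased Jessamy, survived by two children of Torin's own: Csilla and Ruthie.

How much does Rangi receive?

Rangi receives £135,000.

The entire £2,295,000 passes to the descendants.
No child survives, so the initial division is made at the grandchildren's generation.
That amount (£2,295,000) is divided into 17 shares of £135,000: Saskia, Elio, Jana, Gwendolyn, Nuria, Marit, Rangi, Chioma, Niko, Ines, Faisal, Yevgeni, and Gita each take £135,000; Benedek's £135,000 share passes to Benedek's issue; Svea's £135,000 share passes to Svea's issue; Ualani's £135,000 share passes to Ualani's issue; Torin's £135,000 share passes to Torin's issue.
Benedek's share (£135,000) is divided into 3 shares of £45,000: Zubin, Romilly, and Isolde each take £45,000.
Svea's share (£135,000) is divided into 2 shares of £67,500: Winona and Wiremu each take £67,500.
Ualani's share (£135,000) is divided into 2 shares of £67,500: Vikram and Wendel each take £67,500.
Torin's share (£135,000) is divided into 2 shares of £67,500: Csilla and Ruthie each take £67,500.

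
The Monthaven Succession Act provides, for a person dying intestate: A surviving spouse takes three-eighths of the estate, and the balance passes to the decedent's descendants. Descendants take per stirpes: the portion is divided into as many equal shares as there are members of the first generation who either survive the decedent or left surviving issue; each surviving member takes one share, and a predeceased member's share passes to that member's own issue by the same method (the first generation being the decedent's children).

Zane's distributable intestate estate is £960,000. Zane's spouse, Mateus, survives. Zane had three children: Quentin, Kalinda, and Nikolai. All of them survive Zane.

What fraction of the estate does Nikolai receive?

Mateus takes three-eighths of £960,000 = £360,000. The remaining £600,000 passes to the descendants.
The descendants' portion (£600,000) is divided into 3 shares of £200,000: Quentin, Kalinda, and Nikolai each take £200,000.

Nikolai receives 5/24 of the estate.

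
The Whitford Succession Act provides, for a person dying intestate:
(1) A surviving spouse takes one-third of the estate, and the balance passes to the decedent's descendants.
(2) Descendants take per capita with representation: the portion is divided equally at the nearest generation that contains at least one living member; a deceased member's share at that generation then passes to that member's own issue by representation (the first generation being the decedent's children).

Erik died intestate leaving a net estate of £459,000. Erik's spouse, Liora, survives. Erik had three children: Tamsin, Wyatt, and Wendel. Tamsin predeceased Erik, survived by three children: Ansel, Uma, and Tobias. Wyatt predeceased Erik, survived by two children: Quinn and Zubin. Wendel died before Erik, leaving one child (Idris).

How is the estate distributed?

Liora takes one-third of £459,000 = £153,000. The remaining £306,000 passes to the descendants.
No child survives, so the initial division is made at the grandchildren's generation.
The descendants' portion (£306,000) is divided into 6 shares of £51,000: Ansel, Uma, Tobias, Quinn, Zubin, and Idris each take £51,000.

Liora: £153,000; Ansel: £51,000; Uma: £51,000; Tobias: £51,000; Quinn: £51,000; Zubin: £51,000; Idris: £51,000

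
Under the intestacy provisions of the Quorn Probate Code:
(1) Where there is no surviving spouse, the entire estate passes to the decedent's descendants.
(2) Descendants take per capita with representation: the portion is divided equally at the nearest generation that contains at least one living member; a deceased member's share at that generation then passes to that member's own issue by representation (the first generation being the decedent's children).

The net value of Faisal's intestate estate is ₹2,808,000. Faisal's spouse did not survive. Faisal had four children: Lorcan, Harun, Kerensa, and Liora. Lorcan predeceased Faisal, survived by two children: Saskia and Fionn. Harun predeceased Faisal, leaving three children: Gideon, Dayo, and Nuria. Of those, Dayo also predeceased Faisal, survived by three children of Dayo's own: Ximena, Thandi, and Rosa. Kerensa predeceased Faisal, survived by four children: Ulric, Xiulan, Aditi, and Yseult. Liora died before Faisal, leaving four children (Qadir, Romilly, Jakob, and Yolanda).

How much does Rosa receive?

The entire ₹2,808,000 passes to the descendants.
No child survives, so the initial division is made at the grandchildren's generation.
That amount (₹2,808,000) is divided into 13 shares of ₹216,000: Saskia, Fionn, Gideon, Nuria, Ulric, Xiulan, Aditi, Yseult, Qadir, Romilly, Jakob, and Yolanda each take ₹216,000; Dayo's ₹216,000 share passes to Dayo's issue.
Dayo's share (₹216,000) is divided into 3 shares of ₹72,000: Ximena, Thandi, and Rosa each take ₹72,000.

Rosa receives ₹72,000.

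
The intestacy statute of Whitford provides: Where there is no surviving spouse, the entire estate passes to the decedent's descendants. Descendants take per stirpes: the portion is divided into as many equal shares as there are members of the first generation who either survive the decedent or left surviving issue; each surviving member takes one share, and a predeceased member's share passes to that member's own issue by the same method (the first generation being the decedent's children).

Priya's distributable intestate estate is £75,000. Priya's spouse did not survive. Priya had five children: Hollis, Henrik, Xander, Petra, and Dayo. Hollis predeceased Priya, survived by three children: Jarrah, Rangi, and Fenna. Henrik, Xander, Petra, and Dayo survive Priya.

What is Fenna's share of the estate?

The entire £75,000 passes to the descendants.
That amount (£75,000) is divided into 5 shares of £15,000: Henrik, Xander, Petra, and Dayo each take £15,000; Hollis's £15,000 share passes to Hollis's issue.
Hollis's share (£15,000) is divided into 3 shares of £5,000: Jarrah, Rangi, and Fenna each take £5,000.

Fenna receives £5,000.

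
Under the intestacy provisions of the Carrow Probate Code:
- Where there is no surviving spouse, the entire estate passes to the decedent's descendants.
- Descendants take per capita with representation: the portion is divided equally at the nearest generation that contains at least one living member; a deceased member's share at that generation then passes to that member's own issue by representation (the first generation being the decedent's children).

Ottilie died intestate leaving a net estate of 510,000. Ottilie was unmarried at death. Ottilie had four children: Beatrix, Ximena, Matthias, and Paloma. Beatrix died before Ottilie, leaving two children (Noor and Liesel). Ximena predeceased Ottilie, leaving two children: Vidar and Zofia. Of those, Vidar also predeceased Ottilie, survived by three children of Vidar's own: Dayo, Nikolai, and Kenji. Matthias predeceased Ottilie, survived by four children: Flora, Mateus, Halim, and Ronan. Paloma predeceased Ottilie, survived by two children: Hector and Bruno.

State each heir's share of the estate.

Noor: 51,000; Liesel: 51,000; Dayo: 17,000; Nikolai: 17,000; Kenji: 17,000; Zofia: 51,000; Flora: 51,000; Mateus: 51,000; Halim: 51,000; Ronan: 51,000; Hector: 51,000; Bruno: 51,000

The entire 510,000 passes to the descendants.
No child survives, so the initial division is made at the grandchildren's generation.
That amount (510,000) is divided into 10 shares of 51,000: Noor, Liesel, Zofia, Flora, Mateus, Halim, Ronan, Hector, and Bruno each take 51,000; Vidar's 51,000 share passes to Vidar's issue.
Vidar's share (51,000) is divided into 3 shares of 17,000: Dayo, Nikolai, and Kenji each take 17,000.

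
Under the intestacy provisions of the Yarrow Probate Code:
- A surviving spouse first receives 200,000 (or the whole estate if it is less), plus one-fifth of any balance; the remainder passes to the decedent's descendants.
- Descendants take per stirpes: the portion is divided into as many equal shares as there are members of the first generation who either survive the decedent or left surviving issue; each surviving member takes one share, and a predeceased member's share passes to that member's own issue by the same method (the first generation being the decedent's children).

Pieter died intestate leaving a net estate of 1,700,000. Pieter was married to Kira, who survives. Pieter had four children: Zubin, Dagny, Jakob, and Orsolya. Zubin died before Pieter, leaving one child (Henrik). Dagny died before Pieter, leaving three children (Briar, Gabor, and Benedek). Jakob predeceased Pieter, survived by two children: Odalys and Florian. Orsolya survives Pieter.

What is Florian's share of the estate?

Kira first takes 200,000, leaving a balance of 1,500,000. Kira then takes one-fifth of the balance (300,000), for a total of 500,000. The remaining 1,200,000 passes to the descendants.
The descendants' portion (1,200,000) is divided into 4 shares of 300,000: Orsolya takes 300,000; Zubin's 300,000 share passes to Zubin's issue; Dagny's 300,000 share passes to Dagny's issue; Jakob's 300,000 share passes to Jakob's issue.
Zubin's share (300,000) passes entirely to Henrik.
Dagny's share (300,000) is divided into 3 shares of 100,000: Briar, Gabor, and Benedek each take 100,000.
Jakob's share (300,000) is divided into 2 shares of 150,000: Odalys and Florian each take 150,000.

Florian receives 150,000.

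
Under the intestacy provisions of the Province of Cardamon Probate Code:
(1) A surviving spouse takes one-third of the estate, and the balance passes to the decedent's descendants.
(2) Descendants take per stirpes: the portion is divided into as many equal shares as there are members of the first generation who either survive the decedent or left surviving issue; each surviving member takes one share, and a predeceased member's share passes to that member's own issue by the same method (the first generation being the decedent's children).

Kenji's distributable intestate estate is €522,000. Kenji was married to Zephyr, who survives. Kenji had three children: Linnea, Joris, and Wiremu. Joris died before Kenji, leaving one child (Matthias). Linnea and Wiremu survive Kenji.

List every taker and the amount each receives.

Zephyr: €174,000; Linnea: €116,000; Matthias: €116,000; Wiremu: €116,000

Zephyr takes one-third of €522,000 = €174,000. The remaining €348,000 passes to the descendants.
The descendants' portion (€348,000) is divided into 3 shares of €116,000: Linnea and Wiremu each take €116,000; Joris's €116,000 share passes to Joris's issue.
Joris's share (€116,000) passes entirely to Matthias.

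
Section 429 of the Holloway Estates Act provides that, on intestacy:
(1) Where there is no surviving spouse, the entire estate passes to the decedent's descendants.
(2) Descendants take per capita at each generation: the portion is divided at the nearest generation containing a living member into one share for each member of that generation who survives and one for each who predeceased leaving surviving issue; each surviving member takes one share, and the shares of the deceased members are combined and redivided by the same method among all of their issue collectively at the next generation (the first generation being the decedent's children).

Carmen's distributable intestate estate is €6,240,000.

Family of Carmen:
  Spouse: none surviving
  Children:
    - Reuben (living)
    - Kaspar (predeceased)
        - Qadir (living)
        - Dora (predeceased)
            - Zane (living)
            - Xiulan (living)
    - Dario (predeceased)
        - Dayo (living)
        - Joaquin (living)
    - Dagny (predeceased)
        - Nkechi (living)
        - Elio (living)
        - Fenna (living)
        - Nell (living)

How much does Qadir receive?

The entire €6,240,000 passes to the descendants.
That amount (€6,240,000) is divided at the children's generation into 4 shares of €1,560,000. Reuben takes €1,560,000. The 3 shares of the deceased (Kaspar, Dario, and Dagny) are combined into a pool of €4,680,000.
That pool (€4,680,000) is divided at the grandchildren's generation into 8 shares of €585,000. Qadir, Dayo, Joaquin, Nkechi, Elio, Fenna, and Nell each take €585,000. The remaining share for the deceased Dora (€585,000) is carried to the next generation.
That pool (€585,000) is divided at the great-grandchildren's generation equally among Zane and Xiulan: €292,500 each.

Qadir receives €585,000.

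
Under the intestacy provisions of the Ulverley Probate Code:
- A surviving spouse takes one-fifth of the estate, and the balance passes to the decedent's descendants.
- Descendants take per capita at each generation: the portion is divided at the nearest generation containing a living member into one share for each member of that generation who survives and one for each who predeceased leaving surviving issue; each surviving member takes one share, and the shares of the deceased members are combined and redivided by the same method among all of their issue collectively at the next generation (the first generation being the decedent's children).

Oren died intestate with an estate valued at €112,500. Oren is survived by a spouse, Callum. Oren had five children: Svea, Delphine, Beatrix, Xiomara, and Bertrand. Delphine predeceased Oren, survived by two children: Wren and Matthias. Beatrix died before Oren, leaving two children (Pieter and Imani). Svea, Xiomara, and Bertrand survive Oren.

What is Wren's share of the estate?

Callum takes one-fifth of €112,500 = €22,500. The remaining €90,000 passes to the descendants.
The descendants' portion (€90,000) is divided at the children's generation into 5 shares of €18,000. Svea, Xiomara, and Bertrand each take €18,000. The 2 shares of the deceased (Delphine and Beatrix) are combined into a pool of €36,000.
That pool (€36,000) is divided at the grandchildren's generation equally among Wren, Matthias, Pieter, and Imani: €9,000 each.

Wren receives €9,000.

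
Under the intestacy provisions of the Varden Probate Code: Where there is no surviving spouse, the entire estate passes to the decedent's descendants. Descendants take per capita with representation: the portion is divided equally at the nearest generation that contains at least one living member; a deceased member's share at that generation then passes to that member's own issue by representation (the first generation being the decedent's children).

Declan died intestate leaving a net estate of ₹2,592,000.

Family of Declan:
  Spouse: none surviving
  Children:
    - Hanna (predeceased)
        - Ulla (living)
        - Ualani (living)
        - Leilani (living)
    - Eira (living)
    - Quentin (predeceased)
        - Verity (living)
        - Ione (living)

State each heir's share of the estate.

Ulla: ₹288,000; Ualani: ₹288,000; Leilani: ₹288,000; Eira: ₹864,000; Verity: ₹432,000; Ione: ₹432,000

The entire ₹2,592,000 passes to the descendants.
That amount (₹2,592,000) is divided into 3 shares of ₹864,000: Eira takes ₹864,000; Hanna's ₹864,000 share passes to Hanna's issue; Quentin's ₹864,000 share passes to Quentin's issue.
Hanna's share (₹864,000) is divided into 3 shares of ₹288,000: Ulla, Ualani, and Leilani each take ₹288,000.
Quentin's share (₹864,000) is divided into 2 shares of ₹432,000: Verity and Ione each take ₹432,000.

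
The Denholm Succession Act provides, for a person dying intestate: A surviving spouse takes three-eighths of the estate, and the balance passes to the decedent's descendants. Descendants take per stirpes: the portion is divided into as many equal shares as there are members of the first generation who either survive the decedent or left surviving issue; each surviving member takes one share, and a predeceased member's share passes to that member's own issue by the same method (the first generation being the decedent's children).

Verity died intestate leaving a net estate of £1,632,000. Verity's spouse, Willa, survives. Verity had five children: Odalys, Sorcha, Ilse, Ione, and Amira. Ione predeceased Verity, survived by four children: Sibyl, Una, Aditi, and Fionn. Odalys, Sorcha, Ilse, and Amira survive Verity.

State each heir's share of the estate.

Willa takes three-eighths of £1,632,000 = £612,000. The remaining £1,020,000 passes to the descendants.
The descendants' portion (£1,020,000) is divided into 5 shares of £204,000: Odalys, Sorcha, Ilse, and Amira each take £204,000; Ione's £204,000 share passes to Ione's issue.
Ione's share (£204,000) is divided into 4 shares of £51,000: Sibyl, Una, Aditi, and Fionn each take £51,000.

Willa: £612,000; Odalys: £204,000; Sorcha: £204,000; Ilse: £204,000; Sibyl: £51,000; Una: £51,000; Aditi: £51,000; Fionn: £51,000; Amira: £204,000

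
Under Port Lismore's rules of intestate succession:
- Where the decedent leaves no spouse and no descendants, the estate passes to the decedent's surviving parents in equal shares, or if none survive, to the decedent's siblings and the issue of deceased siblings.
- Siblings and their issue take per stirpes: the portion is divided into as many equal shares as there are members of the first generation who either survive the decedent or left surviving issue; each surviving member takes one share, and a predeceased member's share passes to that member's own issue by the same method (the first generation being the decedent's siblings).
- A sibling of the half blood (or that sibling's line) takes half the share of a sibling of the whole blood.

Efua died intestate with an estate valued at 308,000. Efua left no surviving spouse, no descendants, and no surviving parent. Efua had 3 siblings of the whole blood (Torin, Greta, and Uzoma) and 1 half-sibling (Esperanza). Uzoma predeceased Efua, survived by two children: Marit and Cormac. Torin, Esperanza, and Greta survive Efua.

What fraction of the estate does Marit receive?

The entire 308,000 passes to the siblings and their issue.
Counting each half-blood sibling's line as half a unit, there are 7/2 units in 308,000, so one unit is 88,000. Whole-blood lines (Torin, Greta, and Uzoma) take 88,000 each; half-blood lines (Esperanza) take 44,000 each.
Uzoma's share (88,000) is divided into 2 shares of 44,000: Marit and Cormac each take 44,000.

Marit receives 1/7 of the estate.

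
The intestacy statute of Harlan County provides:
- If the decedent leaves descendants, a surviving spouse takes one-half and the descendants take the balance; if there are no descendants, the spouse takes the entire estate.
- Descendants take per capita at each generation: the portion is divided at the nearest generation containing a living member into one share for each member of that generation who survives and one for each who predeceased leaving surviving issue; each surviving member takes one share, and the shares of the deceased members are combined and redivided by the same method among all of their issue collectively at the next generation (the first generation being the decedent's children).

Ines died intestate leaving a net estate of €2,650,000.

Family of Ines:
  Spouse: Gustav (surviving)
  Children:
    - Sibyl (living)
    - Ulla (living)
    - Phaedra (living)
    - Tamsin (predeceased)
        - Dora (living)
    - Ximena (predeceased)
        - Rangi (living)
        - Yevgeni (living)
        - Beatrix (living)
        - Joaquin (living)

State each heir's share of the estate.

Gustav takes one-half of €2,650,000 = €1,325,000. The remaining €1,325,000 passes to the descendants.
The descendants' portion (€1,325,000) is divided at the children's generation into 5 shares of €265,000. Sibyl, Ulla, and Phaedra each take €265,000. The 2 shares of the deceased (Tamsin and Ximena) are combined into a pool of €530,000.
That pool (€530,000) is divided at the grandchildren's generation equally among Dora, Rangi, Yevgeni, Beatrix, and Joaquin: €106,000 each.

Gustav: €1,325,000; Sibyl: €265,000; Ulla: €265,000; Phaedra: €265,000; Dora: €106,000; Rangi: €106,000; Yevgeni: €106,000; Beatrix: €106,000; Joaquin: €106,000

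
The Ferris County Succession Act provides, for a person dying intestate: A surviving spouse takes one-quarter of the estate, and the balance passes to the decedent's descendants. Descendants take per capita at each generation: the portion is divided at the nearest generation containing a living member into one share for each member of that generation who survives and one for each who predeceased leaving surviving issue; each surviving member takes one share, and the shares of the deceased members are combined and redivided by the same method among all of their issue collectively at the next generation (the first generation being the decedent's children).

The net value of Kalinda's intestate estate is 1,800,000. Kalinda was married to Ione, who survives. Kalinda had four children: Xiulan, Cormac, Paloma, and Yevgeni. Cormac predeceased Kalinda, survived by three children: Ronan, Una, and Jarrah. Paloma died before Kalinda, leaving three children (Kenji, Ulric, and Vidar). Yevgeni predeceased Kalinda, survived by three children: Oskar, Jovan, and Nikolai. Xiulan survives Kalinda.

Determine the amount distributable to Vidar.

Ione takes one-quarter of 1,800,000 = 450,000. The remaining 1,350,000 passes to the descendants.
The descendants' portion (1,350,000) is divided at the children's generation into 4 shares of 337,500. Xiulan takes 337,500. The 3 shares of the deceased (Cormac, Paloma, and Yevgeni) are combined into a pool of 1,012,500.
That pool (1,012,500) is divided at the grandchildren's generation equally among Ronan, Una, Jarrah, Kenji, Ulric, Vidar, Oskar, Jovan, and Nikolai: 112,500 each.

Vidar receives 112,500.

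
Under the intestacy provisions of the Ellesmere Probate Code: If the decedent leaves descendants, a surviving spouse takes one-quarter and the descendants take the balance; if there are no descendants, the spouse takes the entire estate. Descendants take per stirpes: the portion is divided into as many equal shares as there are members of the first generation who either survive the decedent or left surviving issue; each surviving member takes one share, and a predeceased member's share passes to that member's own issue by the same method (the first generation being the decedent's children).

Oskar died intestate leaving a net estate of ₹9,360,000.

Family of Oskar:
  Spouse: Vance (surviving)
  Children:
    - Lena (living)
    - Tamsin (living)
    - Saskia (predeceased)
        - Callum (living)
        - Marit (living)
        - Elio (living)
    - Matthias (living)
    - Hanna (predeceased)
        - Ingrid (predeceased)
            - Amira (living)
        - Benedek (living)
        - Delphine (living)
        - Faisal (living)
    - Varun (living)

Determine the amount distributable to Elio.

Elio receives ₹390,000.

Vance takes one-quarter of ₹9,360,000 = ₹2,340,000. The remaining ₹7,020,000 passes to the descendants.
The descendants' portion (₹7,020,000) is divided into 6 shares of ₹1,170,000: Lena, Tamsin, Matthias, and Varun each take ₹1,170,000; Saskia's ₹1,170,000 share passes to Saskia's issue; Hanna's ₹1,170,000 share passes to Hanna's issue.
Saskia's share (₹1,170,000) is divided into 3 shares of ₹390,000: Callum, Marit, and Elio each take ₹390,000.
Hanna's share (₹1,170,000) is divided into 4 shares of ₹292,500: Benedek, Delphine, and Faisal each take ₹292,500; Ingrid's ₹292,500 share passes to Ingrid's issue.
Ingrid's share (₹292,500) passes entirely to Amira.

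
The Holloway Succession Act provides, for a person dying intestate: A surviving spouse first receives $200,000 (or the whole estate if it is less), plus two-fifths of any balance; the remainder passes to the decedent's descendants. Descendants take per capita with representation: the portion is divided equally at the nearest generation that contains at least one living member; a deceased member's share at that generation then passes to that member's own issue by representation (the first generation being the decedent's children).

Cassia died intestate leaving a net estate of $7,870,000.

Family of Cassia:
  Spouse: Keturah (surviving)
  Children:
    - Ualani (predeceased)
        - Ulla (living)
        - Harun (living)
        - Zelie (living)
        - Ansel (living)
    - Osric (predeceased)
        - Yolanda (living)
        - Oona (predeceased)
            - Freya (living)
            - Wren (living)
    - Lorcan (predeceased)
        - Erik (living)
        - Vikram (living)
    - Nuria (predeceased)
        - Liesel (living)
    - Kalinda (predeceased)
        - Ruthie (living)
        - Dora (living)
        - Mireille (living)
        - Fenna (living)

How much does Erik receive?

Keturah first takes $200,000, leaving a balance of $7,670,000. Keturah then takes two-fifths of the balance ($3,068,000), for a total of $3,268,000. The remaining $4,602,000 passes to the descendants.
No child survives, so the initial division is made at the grandchildren's generation.
The descendants' portion ($4,602,000) is divided into 13 shares of $354,000: Ulla, Harun, Zelie, Ansel, Yolanda, Erik, Vikram, Liesel, Ruthie, Dora, Mireille, and Fenna each take $354,000; Oona's $354,000 share passes to Oona's issue.
Oona's share ($354,000) is divided into 2 shares of $177,000: Freya and Wren each take $177,000.

Erik receives $354,000.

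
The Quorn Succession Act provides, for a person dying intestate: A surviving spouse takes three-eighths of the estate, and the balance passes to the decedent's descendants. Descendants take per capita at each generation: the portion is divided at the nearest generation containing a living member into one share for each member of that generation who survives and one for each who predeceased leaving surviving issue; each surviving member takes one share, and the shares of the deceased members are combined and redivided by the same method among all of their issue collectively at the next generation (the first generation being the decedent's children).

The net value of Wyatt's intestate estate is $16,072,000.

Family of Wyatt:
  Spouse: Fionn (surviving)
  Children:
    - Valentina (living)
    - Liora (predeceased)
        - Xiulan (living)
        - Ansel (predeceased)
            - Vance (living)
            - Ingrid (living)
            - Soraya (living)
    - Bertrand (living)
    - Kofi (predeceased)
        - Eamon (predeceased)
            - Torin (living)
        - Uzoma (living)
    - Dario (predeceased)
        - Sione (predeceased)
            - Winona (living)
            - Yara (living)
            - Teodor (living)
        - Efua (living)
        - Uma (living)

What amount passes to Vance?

Vance receives $369,000.

Fionn takes three-eighths of $16,072,000 = $6,027,000. The remaining $10,045,000 passes to the descendants.
The descendants' portion ($10,045,000) is divided at the children's generation into 5 shares of $2,009,000. Valentina and Bertrand each take $2,009,000. The 3 shares of the deceased (Liora, Kofi, and Dario) are combined into a pool of $6,027,000.
That pool ($6,027,000) is divided at the grandchildren's generation into 7 shares of $861,000. Xiulan, Uzoma, Efua, and Uma each take $861,000. The 3 shares of the deceased (Ansel, Eamon, and Sione) are combined into a pool of $2,583,000.
That pool ($2,583,000) is divided at the great-grandchildren's generation equally among Vance, Ingrid, Soraya, Torin, Winona, Yara, and Teodor: $369,000 each.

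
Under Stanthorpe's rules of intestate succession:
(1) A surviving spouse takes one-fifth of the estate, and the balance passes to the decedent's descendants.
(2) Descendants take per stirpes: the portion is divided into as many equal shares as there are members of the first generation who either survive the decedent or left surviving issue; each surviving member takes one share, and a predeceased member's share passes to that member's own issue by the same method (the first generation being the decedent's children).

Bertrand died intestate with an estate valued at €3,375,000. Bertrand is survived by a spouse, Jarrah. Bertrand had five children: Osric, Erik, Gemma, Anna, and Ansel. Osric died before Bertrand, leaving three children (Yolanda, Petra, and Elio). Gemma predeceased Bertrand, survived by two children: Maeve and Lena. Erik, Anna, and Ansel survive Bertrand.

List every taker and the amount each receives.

Jarrah takes one-fifth of €3,375,000 = €675,000. The remaining €2,700,000 passes to the descendants.
The descendants' portion (€2,700,000) is divided into 5 shares of €540,000: Erik, Anna, and Ansel each take €540,000; Osric's €540,000 share passes to Osric's issue; Gemma's €540,000 share passes to Gemma's issue.
Osric's share (€540,000) is divided into 3 shares of €180,000: Yolanda, Petra, and Elio each take €180,000.
Gemma's share (€540,000) is divided into 2 shares of €270,000: Maeve and Lena each take €270,000.

Jarrah: €675,000; Yolanda: €180,000; Petra: €180,000; Elio: €180,000; Erik: €540,000; Maeve: €270,000; Lena: €270,000; Anna: €540,000; Ansel: €540,000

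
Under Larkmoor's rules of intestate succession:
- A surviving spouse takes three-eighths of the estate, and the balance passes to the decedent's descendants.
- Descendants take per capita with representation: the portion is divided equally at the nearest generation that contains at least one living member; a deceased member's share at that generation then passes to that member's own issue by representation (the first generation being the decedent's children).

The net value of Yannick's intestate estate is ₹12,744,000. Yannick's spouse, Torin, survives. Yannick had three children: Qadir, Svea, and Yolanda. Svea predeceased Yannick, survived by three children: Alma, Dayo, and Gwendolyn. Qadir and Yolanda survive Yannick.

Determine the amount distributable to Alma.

Alma receives ₹885,000.

Torin takes three-eighths of ₹12,744,000 = ₹4,779,000. The remaining ₹7,965,000 passes to the descendants.
The descendants' portion (₹7,965,000) is divided into 3 shares of ₹2,655,000: Qadir and Yolanda each take ₹2,655,000; Svea's ₹2,655,000 share passes to Svea's issue.
Svea's share (₹2,655,000) is divided into 3 shares of ₹885,000: Alma, Dayo, and Gwendolyn each take ₹885,000.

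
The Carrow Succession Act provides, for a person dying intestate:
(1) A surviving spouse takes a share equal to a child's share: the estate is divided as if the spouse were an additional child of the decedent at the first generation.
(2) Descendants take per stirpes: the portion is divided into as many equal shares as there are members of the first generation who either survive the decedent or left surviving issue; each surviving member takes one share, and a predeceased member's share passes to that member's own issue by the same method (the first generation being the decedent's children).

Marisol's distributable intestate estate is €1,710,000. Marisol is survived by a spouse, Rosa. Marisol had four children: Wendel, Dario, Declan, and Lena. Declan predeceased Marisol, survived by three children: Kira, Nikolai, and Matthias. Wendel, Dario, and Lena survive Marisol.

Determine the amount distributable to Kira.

Kira receives €114,000.

The spouse counts as an additional share at the children's level, so there are 5 primary shares of €342,000. Rosa takes one such share (€342,000).
The children's combined portion (€1,368,000) is divided into 4 shares of €342,000: Wendel, Dario, and Lena each take €342,000; Declan's €342,000 share passes to Declan's issue.
Declan's share (€342,000) is divided into 3 shares of €114,000: Kira, Nikolai, and Matthias each take €114,000.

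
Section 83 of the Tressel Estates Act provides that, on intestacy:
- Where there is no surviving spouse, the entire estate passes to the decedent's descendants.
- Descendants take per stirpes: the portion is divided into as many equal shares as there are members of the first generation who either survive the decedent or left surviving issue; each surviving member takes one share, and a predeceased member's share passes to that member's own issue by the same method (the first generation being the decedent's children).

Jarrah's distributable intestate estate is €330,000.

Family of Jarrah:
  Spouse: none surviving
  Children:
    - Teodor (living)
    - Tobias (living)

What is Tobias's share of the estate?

Tobias receives €165,000.

The entire €330,000 passes to the descendants.
That amount (€330,000) is divided into 2 shares of €165,000: Teodor and Tobias each take €165,000.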